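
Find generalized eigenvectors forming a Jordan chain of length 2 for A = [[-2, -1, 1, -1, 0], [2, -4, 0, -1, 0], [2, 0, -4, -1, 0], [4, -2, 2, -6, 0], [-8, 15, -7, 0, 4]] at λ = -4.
v_1 = [[0, 1, 2, 0, 0]]^T, v_2 = [[1, 0, 0, 2, 1]]^T

We seek v_1 ∈ ker((A + 4I)^2) \ ker(A + 4I), then set v_{i+1} = (A + 4I) v_i.

One such chain is v_1 = [[0, 1, 2, 0, 0]]^T, v_2 = [[1, 0, 0, 2, 1]]^T. Check: (A + 4I) v_2 = [[0, 0, 0, 0, 0]]^T = 0.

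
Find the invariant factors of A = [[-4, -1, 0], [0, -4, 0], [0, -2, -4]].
The Jordan structure of A has elementary divisors (x + 4)^2, (x + 4). Arranging the block sizes at each eigenvalue in decreasing order and taking row products gives the invariant factors.

Invariant factors (smallest first, each dividing the next): x + 4, (x + 4)^2.

Check: the last factor (x + 4)^2 is the minimal polynomial, and the product (x + 4)^3 is the characteristic polynomial.

x + 4, (x + 4)^2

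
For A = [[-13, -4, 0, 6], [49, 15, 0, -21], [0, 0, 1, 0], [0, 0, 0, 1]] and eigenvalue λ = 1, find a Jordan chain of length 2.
We seek v_1 ∈ ker((A - I)^2) \ ker(A - I), then set v_{i+1} = (A - I) v_i.

One such chain is v_1 = [[1, -3, 0, 0]]^T, v_2 = [[-2, 7, 0, 0]]^T. Check: (A - I) v_2 = [[0, 0, 0, 0]]^T = 0.

v_1 = [[1, -3, 0, 0]]^T, v_2 = [[-2, 7, 0, 0]]^T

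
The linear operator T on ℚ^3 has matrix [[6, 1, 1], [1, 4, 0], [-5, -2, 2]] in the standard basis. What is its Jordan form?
The characteristic polynomial is det(xI - A) = (x - 4)^3, so the eigenvalues are 4 (algebraic multiplicity 3).

For λ = 4: rank(A - 4I) = 2, rank((A - 4I)^2) = 1, rank((A - 4I)^3) = 0. The eigenspace has dimension 3 - 2 = 1, so there is 1 Jordan block; the rank sequence gives block sizes [3].

Assembling the blocks gives the Jordan form J above.

J = [[4, 1, 0], [0, 4, 1], [0, 0, 4]]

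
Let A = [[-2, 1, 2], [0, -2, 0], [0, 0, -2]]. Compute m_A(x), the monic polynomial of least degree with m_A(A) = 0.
m_A(x) = (x + 2)^2

The characteristic polynomial factors as (x + 2)^3. The minimal polynomial is ∏(x - λ)^{k_λ} where k_λ is the size of the largest Jordan block at λ.

For λ = -2: rank(A + 2I) = 1, and the largest Jordan block has size 2 (the smallest k with rank((A + 2I)^k) = rank((A + 2I)^(k+1))).

So m_A(x) = (x + 2)^2.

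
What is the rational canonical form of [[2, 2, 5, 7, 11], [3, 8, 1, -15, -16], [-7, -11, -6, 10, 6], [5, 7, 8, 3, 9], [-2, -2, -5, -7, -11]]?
R = [[0, 0, 0, 0, 0], [1, 0, 0, 0, 0], [0, 1, 0, 0, 0], [0, 0, 1, 0, -4], [0, 0, 0, 1, -4]]

The invariant factors of A (the non-unit diagonal entries of the Smith normal form of xI - A over ℚ[x]) are x^3(x + 2)^2, each dividing the next. The characteristic polynomial is their product, x^3(x + 2)^2.

The rational canonical form is the block-diagonal matrix of companion matrices C(f_i):
R = [[0, 0, 0, 0, 0], [1, 0, 0, 0, 0], [0, 1, 0, 0, 0], [0, 0, 1, 0, -4], [0, 0, 0, 1, -4]].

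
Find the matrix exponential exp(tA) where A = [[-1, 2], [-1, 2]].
e^{tA} = [[2 - e^{t}, 2*e^{t} - 2], [1 - e^{t}, 2*e^{t} - 1]]

A has Jordan form J = [[0, 0], [0, 1]] with A = PJP^{-1}, so e^{tA} = P e^{tJ} P^{-1}.

For a Jordan block J_k(λ), e^{tJ_k(λ)} = e^{λt} · (I + tN + t^2 N^2/2! + ... + t^{k-1} N^{k-1}/(k-1)!) where N is the nilpotent superdiagonal part.

Assembling the blocks and conjugating back gives the entries of e^{tA} as shown above.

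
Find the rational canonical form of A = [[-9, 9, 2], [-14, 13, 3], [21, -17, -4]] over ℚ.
R = [[0, 0, 2], [1, 0, -2], [0, 1, 0]]

The invariant factors of A (the non-unit diagonal entries of the Smith normal form of xI - A over ℚ[x]) are x^3 + 2x - 2, each dividing the next. The characteristic polynomial is their product, x^3 + 2x - 2.

The rational canonical form is the block-diagonal matrix of companion matrices C(f_i):
R = [[0, 0, 2], [1, 0, -2], [0, 1, 0]].

Note the characteristic polynomial does not split into linear factors over ℚ, so A has no Jordan form over ℚ; the rational canonical form exists over any field.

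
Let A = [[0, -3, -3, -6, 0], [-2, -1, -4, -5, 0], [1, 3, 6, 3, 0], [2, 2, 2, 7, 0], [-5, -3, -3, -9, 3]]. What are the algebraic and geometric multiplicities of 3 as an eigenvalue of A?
algebraic multiplicity 5, geometric multiplicity 3

The characteristic polynomial is (x - 3)^5, so the factor x - 3 appears with exponent 5: the algebraic multiplicity is 5.

rank(A - 3I) = 2, so the eigenspace has dimension 5 - 2 = 3: the geometric multiplicity is 3.

Since 3 < 5, A is not diagonalizable.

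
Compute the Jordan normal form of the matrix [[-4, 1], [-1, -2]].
The characteristic polynomial is det(xI - A) = (x + 3)^2, so the eigenvalues are -3 (algebraic multiplicity 2).

For λ = -3: rank(A + 3I) = 1, rank((A + 3I)^2) = 0. The eigenspace has dimension 2 - 1 = 1, so there is 1 Jordan block; the rank sequence gives block sizes [2].

Assembling the blocks gives the Jordan form J above.

J = [[-3, 1], [0, -3]]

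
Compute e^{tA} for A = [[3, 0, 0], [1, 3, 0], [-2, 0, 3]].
A has Jordan form J = [[3, 1, 0], [0, 3, 0], [0, 0, 3]] with A = PJP^{-1}, so e^{tA} = P e^{tJ} P^{-1}.

For a Jordan block J_k(λ), e^{tJ_k(λ)} = e^{λt} · (I + tN + t^2 N^2/2! + ... + t^{k-1} N^{k-1}/(k-1)!) where N is the nilpotent superdiagonal part.

Assembling the blocks and conjugating back gives the entries of e^{tA} as shown above.

e^{tA} = [[e^{3*t}, 0, 0], [t*e^{3*t}, e^{3*t}, 0], [-2*t*e^{3*t}, 0, e^{3*t}]]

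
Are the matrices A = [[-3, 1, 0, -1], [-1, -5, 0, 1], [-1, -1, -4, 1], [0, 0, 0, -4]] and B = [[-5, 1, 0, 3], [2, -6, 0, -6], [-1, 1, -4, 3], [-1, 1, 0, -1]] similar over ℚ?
Two matrices over a field are similar if and only if they have the same invariant factors.

Both A and B have characteristic polynomial (x + 4)^4 and minimal polynomial (x + 4)^2. Computing further, both have invariant factors x + 4, x + 4, (x + 4)^2. Hence A and B are similar.

Yes.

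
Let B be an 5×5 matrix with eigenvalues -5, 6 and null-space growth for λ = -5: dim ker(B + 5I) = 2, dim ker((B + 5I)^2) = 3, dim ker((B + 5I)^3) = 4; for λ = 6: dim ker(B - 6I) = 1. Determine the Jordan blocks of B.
Jordan blocks: (-5, 3), (-5, 1), (6, 1)

λ = -5: successive nullity increments [2, 1, 1] count blocks of size ≥ k; block sizes are [3, 1].
λ = 6: successive nullity increments [1] count blocks of size ≥ k; block sizes are [1].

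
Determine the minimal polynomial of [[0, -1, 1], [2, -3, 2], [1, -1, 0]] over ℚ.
m_A(x) = (x + 1)^2

The characteristic polynomial factors as (x + 1)^3. The minimal polynomial is ∏(x - λ)^{k_λ} where k_λ is the size of the largest Jordan block at λ.

For λ = -1: rank(A + I) = 1, and the largest Jordan block has size 2 (the smallest k with rank((A + I)^k) = rank((A + I)^(k+1))).

So m_A(x) = (x + 1)^2.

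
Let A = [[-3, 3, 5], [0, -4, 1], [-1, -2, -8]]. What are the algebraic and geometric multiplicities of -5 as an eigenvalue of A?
The characteristic polynomial is (x + 5)^3, so the factor x + 5 appears with exponent 3: the algebraic multiplicity is 3.

rank(A + 5I) = 2, so the eigenspace has dimension 3 - 2 = 1: the geometric multiplicity is 1.

Since 1 < 3, A is not diagonalizable.

algebraic multiplicity 3, geometric multiplicity 1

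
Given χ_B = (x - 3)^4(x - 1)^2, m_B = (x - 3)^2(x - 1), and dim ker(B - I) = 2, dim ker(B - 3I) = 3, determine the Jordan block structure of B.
λ = 1: algebraic multiplicity 2 (exponent in χ_B), largest block size 1 (exponent in m_B), 2 blocks (geometric multiplicity). These force block sizes [1, 1].
λ = 3: algebraic multiplicity 4 (exponent in χ_B), largest block size 2 (exponent in m_B), 3 blocks (geometric multiplicity). These force block sizes [2, 1, 1].

Jordan blocks: (1, 1), (1, 1), (3, 2), (3, 1), (3, 1)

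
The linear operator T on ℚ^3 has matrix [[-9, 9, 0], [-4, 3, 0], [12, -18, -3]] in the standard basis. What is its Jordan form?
J = [[-3, 1, 0], [0, -3, 0], [0, 0, -3]]

The characteristic polynomial is det(xI - A) = (x + 3)^3, so the eigenvalues are -3 (algebraic multiplicity 3).

For λ = -3: rank(A + 3I) = 1, rank((A + 3I)^2) = 0. The eigenspace has dimension 3 - 1 = 2, so there are 2 Jordan blocks; the rank sequence gives block sizes [2, 1].

Assembling the blocks gives the Jordan form J above.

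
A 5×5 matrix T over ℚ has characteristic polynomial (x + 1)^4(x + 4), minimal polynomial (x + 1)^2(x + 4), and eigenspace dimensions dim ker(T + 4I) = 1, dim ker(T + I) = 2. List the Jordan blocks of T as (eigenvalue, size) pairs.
λ = -4: algebraic multiplicity 1 (exponent in χ_T), largest block size 1 (exponent in m_T), 1 block (geometric multiplicity). This forces block sizes [1].
λ = -1: algebraic multiplicity 4 (exponent in χ_T), largest block size 2 (exponent in m_T), 2 blocks (geometric multiplicity). These force block sizes [2, 2].

Jordan blocks: (-4, 1), (-1, 2), (-1, 2)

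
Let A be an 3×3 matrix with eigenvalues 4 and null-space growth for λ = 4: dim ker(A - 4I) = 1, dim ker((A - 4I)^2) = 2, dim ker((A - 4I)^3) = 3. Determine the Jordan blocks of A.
λ = 4: successive nullity increments [1, 1, 1] count blocks of size ≥ k; block sizes are [3].

Jordan blocks: (4, 3)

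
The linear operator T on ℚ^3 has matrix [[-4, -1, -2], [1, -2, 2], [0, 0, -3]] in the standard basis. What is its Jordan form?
J = [[-3, 1, 0], [0, -3, 0], [0, 0, -3]]

The characteristic polynomial is det(xI - A) = (x + 3)^3, so the eigenvalues are -3 (algebraic multiplicity 3).

For λ = -3: rank(A + 3I) = 1, rank((A + 3I)^2) = 0. The eigenspace has dimension 3 - 1 = 2, so there are 2 Jordan blocks; the rank sequence gives block sizes [2, 1].

Assembling the blocks gives the Jordan form J above.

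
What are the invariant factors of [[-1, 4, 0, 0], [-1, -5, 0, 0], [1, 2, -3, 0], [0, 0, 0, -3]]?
x + 3, x + 3, (x + 3)^2

The Jordan structure of A has elementary divisors (x + 3)^2, (x + 3), (x + 3). Arranging the block sizes at each eigenvalue in decreasing order and taking row products gives the invariant factors.

Invariant factors (smallest first, each dividing the next): x + 3, x + 3, (x + 3)^2.

Check: the last factor (x + 3)^2 is the minimal polynomial, and the product (x + 3)^4 is the characteristic polynomial.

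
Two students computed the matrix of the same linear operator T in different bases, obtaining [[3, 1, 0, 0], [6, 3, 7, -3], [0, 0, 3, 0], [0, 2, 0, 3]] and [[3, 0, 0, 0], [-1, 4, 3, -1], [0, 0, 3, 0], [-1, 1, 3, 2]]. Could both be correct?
Both have characteristic polynomial (x - 3)^4, but the minimal polynomial of A is (x - 3)^3 while the minimal polynomial of B is (x - 3)^2. The minimal polynomial is a similarity invariant, so A and B are not similar.

No.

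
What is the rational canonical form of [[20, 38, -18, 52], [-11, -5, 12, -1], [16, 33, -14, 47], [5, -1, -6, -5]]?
The invariant factors of A (the non-unit diagonal entries of the Smith normal form of xI - A over ℚ[x]) are x^2 + 2x + 6, x^2 + 2x + 6, each dividing the next. The characteristic polynomial is their product, (x^2 + 2x + 6)^2.

The rational canonical form is the block-diagonal matrix of companion matrices C(f_i):
R = [[0, -6, 0, 0], [1, -2, 0, 0], [0, 0, 0, -6], [0, 0, 1, -2]].

Note the characteristic polynomial does not split into linear factors over ℚ, so A has no Jordan form over ℚ; the rational canonical form exists over any field.

R = [[0, -6, 0, 0], [1, -2, 0, 0], [0, 0, 0, -6], [0, 0, 1, -2]]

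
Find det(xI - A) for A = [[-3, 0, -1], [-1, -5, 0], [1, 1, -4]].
χ_A(x) = (x + 4)^3

xI - A = [[x + 3, 0, 1], [1, x + 5, 0], [-1, -1, x + 4]].

Expanding det(xI - A) along the first row:
det(xI - A) = + (x + 3)·det([[x + 5, 0], [-1, x + 4]]) - (0)·det([[1, 0], [-1, x + 4]]) + (1)·det([[1, x + 5], [-1, -1]]).

Evaluating gives χ_A(x) = x^3 + 12x^2 + 48x + 64 = (x + 4)^3.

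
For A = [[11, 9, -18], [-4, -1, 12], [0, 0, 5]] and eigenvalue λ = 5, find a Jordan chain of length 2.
We seek v_1 ∈ ker((A - 5I)^2) \ ker(A - 5I), then set v_{i+1} = (A - 5I) v_i.

One such chain is v_1 = [[-2, 1, 0]]^T, v_2 = [[-3, 2, 0]]^T. Check: (A - 5I) v_2 = [[0, 0, 0]]^T = 0.

v_1 = [[-2, 1, 0]]^T, v_2 = [[-3, 2, 0]]^T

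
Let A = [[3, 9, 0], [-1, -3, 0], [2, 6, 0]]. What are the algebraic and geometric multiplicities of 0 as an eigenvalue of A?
algebraic multiplicity 3, geometric multiplicity 2

The characteristic polynomial is x^3, so the factor x appears with exponent 3: the algebraic multiplicity is 3.

rank(A) = 1, so the eigenspace has dimension 3 - 1 = 2: the geometric multiplicity is 2.

Since 2 < 3, A is not diagonalizable.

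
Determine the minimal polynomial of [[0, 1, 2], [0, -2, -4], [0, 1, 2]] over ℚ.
The characteristic polynomial factors as x^3. The minimal polynomial is ∏(x - λ)^{k_λ} where k_λ is the size of the largest Jordan block at λ.

For λ = 0: rank(A) = 1, and the largest Jordan block has size 2 (the smallest k with rank(A^k) = rank(A^(k+1))).

So m_A(x) = x^2.

m_A(x) = x^2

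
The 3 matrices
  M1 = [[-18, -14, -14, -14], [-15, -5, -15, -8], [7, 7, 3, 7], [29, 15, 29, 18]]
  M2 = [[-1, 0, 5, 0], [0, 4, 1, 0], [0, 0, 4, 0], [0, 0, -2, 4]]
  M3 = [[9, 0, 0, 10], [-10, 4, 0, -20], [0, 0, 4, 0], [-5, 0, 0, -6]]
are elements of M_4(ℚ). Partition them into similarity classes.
Characteristic polynomials: χ_{M1} = (x - 3)^2(x + 4)^2, χ_{M2} = (x - 4)^3(x + 1), χ_{M3} = (x - 4)^3(x + 1).

{M1}: invariant factors x + 4, (x - 3)^2(x + 4).

{M2}: invariant factors x - 4, (x - 4)^2(x + 1).

{M3}: invariant factors x - 4, x - 4, (x - 4)(x + 1).

Matrices are similar if and only if their invariant-factor lists agree; the partition into similarity classes is {M1}, {M2}, {M3}.

3 classes: {M1}, {M2}, {M3}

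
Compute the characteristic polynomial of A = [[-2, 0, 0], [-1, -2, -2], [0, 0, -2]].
xI - A = [[x + 2, 0, 0], [1, x + 2, 2], [0, 0, x + 2]].

Expanding det(xI - A) along the first row:
det(xI - A) = + (x + 2)·det([[x + 2, 2], [0, x + 2]]) - (0)·det([[1, 2], [0, x + 2]]) + (0)·det([[1, x + 2], [0, 0]]).

Evaluating gives χ_A(x) = x^3 + 6x^2 + 12x + 8 = (x + 2)^3.

χ_A(x) = (x + 2)^3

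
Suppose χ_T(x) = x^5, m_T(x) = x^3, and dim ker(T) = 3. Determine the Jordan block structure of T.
λ = 0: algebraic multiplicity 5 (exponent in χ_T), largest block size 3 (exponent in m_T), 3 blocks (geometric multiplicity). These force block sizes [3, 1, 1].

Jordan blocks: (0, 3), (0, 1), (0, 1)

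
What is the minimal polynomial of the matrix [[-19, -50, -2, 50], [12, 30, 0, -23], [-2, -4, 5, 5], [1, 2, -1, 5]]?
The characteristic polynomial factors as (x - 6)^3(x - 3). The minimal polynomial is ∏(x - λ)^{k_λ} where k_λ is the size of the largest Jordan block at λ.

For λ = 3: rank(A - 3I) = 3, and the largest Jordan block has size 1 (the smallest k with rank((A - 3I)^k) = rank((A - 3I)^(k+1))).
For λ = 6: rank(A - 6I) = 3, and the largest Jordan block has size 3 (the smallest k with rank((A - 6I)^k) = rank((A - 6I)^(k+1))).

So m_A(x) = (x - 6)^3(x - 3).

m_A(x) = (x - 6)^3(x - 3)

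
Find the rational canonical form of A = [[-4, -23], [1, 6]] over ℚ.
The invariant factors of A (the non-unit diagonal entries of the Smith normal form of xI - A over ℚ[x]) are x^2 - 2x - 1, each dividing the next. The characteristic polynomial is their product, x^2 - 2x - 1.

The rational canonical form is the block-diagonal matrix of companion matrices C(f_i):
R = [[0, 1], [1, 2]].

Note the characteristic polynomial does not split into linear factors over ℚ, so A has no Jordan form over ℚ; the rational canonical form exists over any field.

R = [[0, 1], [1, 2]]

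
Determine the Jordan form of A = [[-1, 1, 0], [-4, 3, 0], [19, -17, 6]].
The characteristic polynomial is det(xI - A) = (x - 6)(x - 1)^2, so the eigenvalues are 1 (algebraic multiplicity 2), 6 (algebraic multiplicity 1).

For λ = 1: rank(A - I) = 2, rank((A - I)^2) = 1. The eigenspace has dimension 3 - 2 = 1, so there is 1 Jordan block; the rank sequence gives block sizes [2].

For λ = 6: algebraic multiplicity 1 gives one 1×1 block.

Assembling the blocks gives the Jordan form J above.

J = [[1, 1, 0], [0, 1, 0], [0, 0, 6]]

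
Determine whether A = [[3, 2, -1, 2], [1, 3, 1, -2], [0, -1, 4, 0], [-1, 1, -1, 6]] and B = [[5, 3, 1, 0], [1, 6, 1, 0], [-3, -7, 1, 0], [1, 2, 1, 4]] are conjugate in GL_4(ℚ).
Two matrices over a field are similar if and only if they have the same invariant factors.

Both A and B have characteristic polynomial (x - 4)^4 and minimal polynomial (x - 4)^3. Computing further, both have invariant factors x - 4, (x - 4)^3. Hence A and B are similar.

Yes.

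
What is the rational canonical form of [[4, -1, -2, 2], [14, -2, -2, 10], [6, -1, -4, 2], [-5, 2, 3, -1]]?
R = [[-2, 0, 0, 0], [0, 0, 0, 12], [0, 1, 0, 8], [0, 0, 1, -1]]

The invariant factors of A (the non-unit diagonal entries of the Smith normal form of xI - A over ℚ[x]) are x + 2, (x - 3)(x + 2)^2, each dividing the next. The characteristic polynomial is their product, (x - 3)(x + 2)^3.

The rational canonical form is the block-diagonal matrix of companion matrices C(f_i):
R = [[-2, 0, 0, 0], [0, 0, 0, 12], [0, 1, 0, 8], [0, 0, 1, -1]].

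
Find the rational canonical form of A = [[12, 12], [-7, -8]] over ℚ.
R = [[0, 12], [1, 4]]

The invariant factors of A (the non-unit diagonal entries of the Smith normal form of xI - A over ℚ[x]) are (x - 6)(x + 2), each dividing the next. The characteristic polynomial is their product, (x - 6)(x + 2).

The rational canonical form is the block-diagonal matrix of companion matrices C(f_i):
R = [[0, 12], [1, 4]].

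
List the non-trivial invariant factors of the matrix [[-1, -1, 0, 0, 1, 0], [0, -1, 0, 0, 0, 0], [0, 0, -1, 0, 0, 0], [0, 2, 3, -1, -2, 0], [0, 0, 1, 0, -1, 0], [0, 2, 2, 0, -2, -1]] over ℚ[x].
x + 1, x + 1, x + 1, (x + 1)^3

The Jordan structure of A has elementary divisors (x + 1)^3, (x + 1), (x + 1), (x + 1). Arranging the block sizes at each eigenvalue in decreasing order and taking row products gives the invariant factors.

Invariant factors (smallest first, each dividing the next): x + 1, x + 1, x + 1, (x + 1)^3.

Check: the last factor (x + 1)^3 is the minimal polynomial, and the product (x + 1)^6 is the characteristic polynomial.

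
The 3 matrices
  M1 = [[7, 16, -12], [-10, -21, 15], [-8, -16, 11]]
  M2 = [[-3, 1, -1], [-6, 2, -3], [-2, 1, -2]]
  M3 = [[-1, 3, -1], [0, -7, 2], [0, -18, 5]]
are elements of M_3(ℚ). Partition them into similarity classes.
1 class: {M1, M2, M3}

Characteristic polynomials: χ_{M1} = (x + 1)^3, χ_{M2} = (x + 1)^3, χ_{M3} = (x + 1)^3.

{M1, M2, M3}: invariant factors x + 1, (x + 1)^2.

Matrices are similar if and only if their invariant-factor lists agree; the partition into similarity classes is {M1, M2, M3}.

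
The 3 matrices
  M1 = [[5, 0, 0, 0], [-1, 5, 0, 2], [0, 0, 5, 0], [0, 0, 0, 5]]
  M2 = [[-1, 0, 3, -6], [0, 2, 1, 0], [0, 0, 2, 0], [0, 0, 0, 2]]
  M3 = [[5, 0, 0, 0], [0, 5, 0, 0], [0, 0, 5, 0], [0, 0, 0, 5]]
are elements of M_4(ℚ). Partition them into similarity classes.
Characteristic polynomials: χ_{M1} = (x - 5)^4, χ_{M2} = (x - 2)^3(x + 1), χ_{M3} = (x - 5)^4.

{M1}: invariant factors x - 5, x - 5, (x - 5)^2.

{M2}: invariant factors x - 2, (x - 2)^2(x + 1).

{M3}: invariant factors x - 5, x - 5, x - 5, x - 5.

Matrices are similar if and only if their invariant-factor lists agree; the partition into similarity classes is {M1}, {M2}, {M3}.

3 classes: {M1}, {M2}, {M3}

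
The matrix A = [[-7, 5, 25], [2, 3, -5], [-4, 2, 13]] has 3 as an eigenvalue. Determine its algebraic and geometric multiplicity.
The characteristic polynomial is (x - 3)^3, so the factor x - 3 appears with exponent 3: the algebraic multiplicity is 3.

rank(A - 3I) = 2, so the eigenspace has dimension 3 - 2 = 1: the geometric multiplicity is 1.

Since 1 < 3, A is not diagonalizable.

algebraic multiplicity 3, geometric multiplicity 1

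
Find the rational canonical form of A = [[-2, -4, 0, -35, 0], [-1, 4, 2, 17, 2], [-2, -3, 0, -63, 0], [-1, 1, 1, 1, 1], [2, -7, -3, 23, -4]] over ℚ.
R = [[0, 0, 0, 0, -5], [1, 0, 0, 0, 19], [0, 1, 0, 0, -26], [0, 0, 1, 0, 14], [0, 0, 0, 1, -1]]

The invariant factors of A (the non-unit diagonal entries of the Smith normal form of xI - A over ℚ[x]) are (x - 1)^4(x + 5), each dividing the next. The characteristic polynomial is their product, (x - 1)^4(x + 5).

The rational canonical form is the block-diagonal matrix of companion matrices C(f_i):
R = [[0, 0, 0, 0, -5], [1, 0, 0, 0, 19], [0, 1, 0, 0, -26], [0, 0, 1, 0, 14], [0, 0, 0, 1, -1]].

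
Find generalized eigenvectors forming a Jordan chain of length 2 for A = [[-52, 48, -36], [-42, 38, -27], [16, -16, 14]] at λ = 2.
We seek v_1 ∈ ker((A - 2I)^2) \ ker(A - 2I), then set v_{i+1} = (A - 2I) v_i.

One such chain is v_1 = [[-2, -6, -5]]^T, v_2 = [[0, 3, 4]]^T. Check: (A - 2I) v_2 = [[0, 0, 0]]^T = 0.

v_1 = [[-2, -6, -5]]^T, v_2 = [[0, 3, 4]]^T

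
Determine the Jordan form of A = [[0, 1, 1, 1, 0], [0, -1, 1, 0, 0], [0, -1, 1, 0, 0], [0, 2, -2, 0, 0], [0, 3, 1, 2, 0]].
J = [[0, 1, 0, 0, 0], [0, 0, 0, 0, 0], [0, 0, 0, 1, 0], [0, 0, 0, 0, 0], [0, 0, 0, 0, 0]]

The characteristic polynomial is det(xI - A) = x^5, so the eigenvalues are 0 (algebraic multiplicity 5).

For λ = 0: rank(A) = 2, rank(A^2) = 0. The eigenspace has dimension 5 - 2 = 3, so there are 3 Jordan blocks; the rank sequence gives block sizes [2, 2, 1].

Assembling the blocks gives the Jordan form J above.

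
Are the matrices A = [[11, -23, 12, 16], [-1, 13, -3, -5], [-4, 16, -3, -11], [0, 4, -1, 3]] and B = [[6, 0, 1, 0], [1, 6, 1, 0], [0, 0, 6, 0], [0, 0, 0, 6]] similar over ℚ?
Yes.

Two matrices over a field are similar if and only if they have the same invariant factors.

Both A and B have characteristic polynomial (x - 6)^4 and minimal polynomial (x - 6)^3. Computing further, both have invariant factors x - 6, (x - 6)^3. Hence A and B are similar.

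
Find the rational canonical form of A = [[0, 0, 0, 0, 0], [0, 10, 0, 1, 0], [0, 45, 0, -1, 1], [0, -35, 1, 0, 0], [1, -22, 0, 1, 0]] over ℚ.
The invariant factors of A (the non-unit diagonal entries of the Smith normal form of xI - A over ℚ[x]) are x(x - 4)(x - 2)^3, each dividing the next. The characteristic polynomial is their product, x(x - 4)(x - 2)^3.

The rational canonical form is the block-diagonal matrix of companion matrices C(f_i):
R = [[0, 0, 0, 0, 0], [1, 0, 0, 0, -32], [0, 1, 0, 0, 56], [0, 0, 1, 0, -36], [0, 0, 0, 1, 10]].

R = [[0, 0, 0, 0, 0], [1, 0, 0, 0, -32], [0, 1, 0, 0, 56], [0, 0, 1, 0, -36], [0, 0, 0, 1, 10]]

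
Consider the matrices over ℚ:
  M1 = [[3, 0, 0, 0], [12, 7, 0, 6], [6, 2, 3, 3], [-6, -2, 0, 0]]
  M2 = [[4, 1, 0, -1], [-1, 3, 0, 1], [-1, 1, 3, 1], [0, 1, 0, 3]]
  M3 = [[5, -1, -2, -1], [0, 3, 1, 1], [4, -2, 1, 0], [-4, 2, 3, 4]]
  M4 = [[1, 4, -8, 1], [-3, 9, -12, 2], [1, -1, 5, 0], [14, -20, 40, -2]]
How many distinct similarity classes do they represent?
Characteristic polynomials: χ_{M1} = (x - 4)(x - 3)^3, χ_{M2} = (x - 4)(x - 3)^3, χ_{M3} = (x - 4)(x - 3)^3, χ_{M4} = (x - 4)(x - 3)^3.

{M1}: invariant factors x - 3, x - 3, (x - 4)(x - 3).

{M2, M3}: invariant factors x - 3, (x - 4)(x - 3)^2.

{M4}: invariant factors (x - 4)(x - 3)^3.

Matrices are similar if and only if their invariant-factor lists agree; the partition into similarity classes is {M1}, {M2, M3}, {M4}.

3 classes: {M1}, {M2, M3}, {M4}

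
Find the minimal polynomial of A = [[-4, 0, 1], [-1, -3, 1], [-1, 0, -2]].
m_A(x) = (x + 3)^2

The characteristic polynomial factors as (x + 3)^3. The minimal polynomial is ∏(x - λ)^{k_λ} where k_λ is the size of the largest Jordan block at λ.

For λ = -3: rank(A + 3I) = 1, and the largest Jordan block has size 2 (the smallest k with rank((A + 3I)^k) = rank((A + 3I)^(k+1))).

So m_A(x) = (x + 3)^2.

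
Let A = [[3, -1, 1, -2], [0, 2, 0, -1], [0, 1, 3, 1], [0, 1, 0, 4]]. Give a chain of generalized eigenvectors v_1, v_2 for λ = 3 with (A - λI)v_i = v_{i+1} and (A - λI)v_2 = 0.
We seek v_1 ∈ ker((A - 3I)^2) \ ker(A - 3I), then set v_{i+1} = (A - 3I) v_i.

One such chain is v_1 = [[-1, 1, 0, -1]]^T, v_2 = [[1, 0, 0, 0]]^T. Check: (A - 3I) v_2 = [[0, 0, 0, 0]]^T = 0.

v_1 = [[-1, 1, 0, -1]]^T, v_2 = [[1, 0, 0, 0]]^T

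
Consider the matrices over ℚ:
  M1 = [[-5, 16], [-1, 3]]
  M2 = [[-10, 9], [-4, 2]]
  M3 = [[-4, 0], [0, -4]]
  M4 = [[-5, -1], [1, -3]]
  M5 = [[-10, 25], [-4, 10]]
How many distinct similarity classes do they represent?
Characteristic polynomials: χ_{M1} = (x + 1)^2, χ_{M2} = (x + 4)^2, χ_{M3} = (x + 4)^2, χ_{M4} = (x + 4)^2, χ_{M5} = x^2.

{M1}: invariant factors (x + 1)^2.

{M2, M4}: invariant factors (x + 4)^2.

{M3}: invariant factors x + 4, x + 4.

{M5}: invariant factors x^2.

Matrices are similar if and only if their invariant-factor lists agree; the partition into similarity classes is {M1}, {M2, M4}, {M3}, {M5}.

4 classes: {M1}, {M2, M4}, {M3}, {M5}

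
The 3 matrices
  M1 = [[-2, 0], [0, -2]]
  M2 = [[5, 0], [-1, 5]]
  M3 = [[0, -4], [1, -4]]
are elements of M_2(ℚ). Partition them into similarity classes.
3 classes: {M1}, {M2}, {M3}

Characteristic polynomials: χ_{M1} = (x + 2)^2, χ_{M2} = (x - 5)^2, χ_{M3} = (x + 2)^2.

{M1}: invariant factors x + 2, x + 2.

{M2}: invariant factors (x - 5)^2.

{M3}: invariant factors (x + 2)^2.

Matrices are similar if and only if their invariant-factor lists agree; the partition into similarity classes is {M1}, {M2}, {M3}.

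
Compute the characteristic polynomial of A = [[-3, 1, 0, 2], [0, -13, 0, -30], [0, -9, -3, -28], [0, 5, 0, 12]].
xI - A = [[x + 3, -1, 0, -2], [0, x + 13, 0, 30], [0, 9, x + 3, 28], [0, -5, 0, x - 12]].

Expanding det(xI - A) along the first row:
det(xI - A) = + (x + 3)·det([[x + 13, 0, 30], [9, x + 3, 28], [-5, 0, x - 12]]) - (-1)·det([[0, 0, 30], [0, x + 3, 28], [0, 0, x - 12]]) + (0)·det([[0, x + 13, 30], [0, 9, 28], [0, -5, x - 12]]) - (-2)·det([[0, x + 13, 0], [0, 9, x + 3], [0, -5, 0]]).

Evaluating gives χ_A(x) = x^4 + 7x^3 + 9x^2 - 27x - 54 = (x - 2)(x + 3)^3.

χ_A(x) = (x - 2)(x + 3)^3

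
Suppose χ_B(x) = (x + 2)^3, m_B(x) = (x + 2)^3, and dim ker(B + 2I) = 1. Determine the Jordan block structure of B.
Jordan blocks: (-2, 3)

λ = -2: algebraic multiplicity 3 (exponent in χ_B), largest block size 3 (exponent in m_B), 1 block (geometric multiplicity). This forces block sizes [3].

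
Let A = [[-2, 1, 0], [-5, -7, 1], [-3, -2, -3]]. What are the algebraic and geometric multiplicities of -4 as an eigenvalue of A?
algebraic multiplicity 3, geometric multiplicity 1

The characteristic polynomial is (x + 4)^3, so the factor x + 4 appears with exponent 3: the algebraic multiplicity is 3.

rank(A + 4I) = 2, so the eigenspace has dimension 3 - 2 = 1: the geometric multiplicity is 1.

Since 1 < 3, A is not diagonalizable.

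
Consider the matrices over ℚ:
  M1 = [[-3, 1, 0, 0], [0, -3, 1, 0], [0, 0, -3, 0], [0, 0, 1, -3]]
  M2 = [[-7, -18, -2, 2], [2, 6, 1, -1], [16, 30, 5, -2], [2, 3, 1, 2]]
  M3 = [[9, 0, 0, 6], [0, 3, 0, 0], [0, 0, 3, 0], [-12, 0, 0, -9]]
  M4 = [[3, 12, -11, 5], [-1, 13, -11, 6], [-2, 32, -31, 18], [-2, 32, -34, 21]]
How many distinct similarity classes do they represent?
4 classes: {M1}, {M2}, {M3}, {M4}

Characteristic polynomials: χ_{M1} = (x + 3)^4, χ_{M2} = (x - 3)^3(x + 3), χ_{M3} = (x - 3)^3(x + 3), χ_{M4} = (x - 3)^3(x + 3).

{M1}: invariant factors x + 3, (x + 3)^3.

{M2}: invariant factors x - 3, (x - 3)^2(x + 3).

{M3}: invariant factors x - 3, x - 3, (x - 3)(x + 3).

{M4}: invariant factors (x - 3)^3(x + 3).

Matrices are similar if and only if their invariant-factor lists agree; the partition into similarity classes is {M1}, {M2}, {M3}, {M4}.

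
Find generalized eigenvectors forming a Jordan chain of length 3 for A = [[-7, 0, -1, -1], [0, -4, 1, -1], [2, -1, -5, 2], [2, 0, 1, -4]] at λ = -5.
v_1 = [[0, 0, 1, 0]]^T, v_2 = [[-1, 1, 0, 1]]^T, v_3 = [[1, 0, -1, -1]]^T

We seek v_1 ∈ ker((A + 5I)^3) \ ker((A + 5I)^2), then set v_{i+1} = (A + 5I) v_i.

One such chain is v_1 = [[0, 0, 1, 0]]^T, v_2 = [[-1, 1, 0, 1]]^T, v_3 = [[1, 0, -1, -1]]^T. Check: (A + 5I) v_3 = [[0, 0, 0, 0]]^T = 0.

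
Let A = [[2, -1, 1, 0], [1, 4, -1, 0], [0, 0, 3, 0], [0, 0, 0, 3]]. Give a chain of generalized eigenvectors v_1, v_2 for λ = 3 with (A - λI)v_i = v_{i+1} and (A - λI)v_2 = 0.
v_1 = [[1, -1, 1, 0]]^T, v_2 = [[1, -1, 0, 0]]^T

We seek v_1 ∈ ker((A - 3I)^2) \ ker(A - 3I), then set v_{i+1} = (A - 3I) v_i.

One such chain is v_1 = [[1, -1, 1, 0]]^T, v_2 = [[1, -1, 0, 0]]^T. Check: (A - 3I) v_2 = [[0, 0, 0, 0]]^T = 0.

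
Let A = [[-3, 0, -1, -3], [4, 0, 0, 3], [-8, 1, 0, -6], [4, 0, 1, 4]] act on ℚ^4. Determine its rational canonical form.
The invariant factors of A (the non-unit diagonal entries of the Smith normal form of xI - A over ℚ[x]) are x - 1, (x - 1)(x^2 + x - 1), each dividing the next. The characteristic polynomial is their product, (x - 1)^2(x^2 + x - 1).

The rational canonical form is the block-diagonal matrix of companion matrices C(f_i):
R = [[1, 0, 0, 0], [0, 0, 0, -1], [0, 1, 0, 2], [0, 0, 1, 0]].

Note the characteristic polynomial does not split into linear factors over ℚ, so A has no Jordan form over ℚ; the rational canonical form exists over any field.

R = [[1, 0, 0, 0], [0, 0, 0, -1], [0, 1, 0, 2], [0, 0, 1, 0]]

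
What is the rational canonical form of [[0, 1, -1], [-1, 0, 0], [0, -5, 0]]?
R = [[0, 0, -5], [1, 0, -1], [0, 1, 0]]

The invariant factors of A (the non-unit diagonal entries of the Smith normal form of xI - A over ℚ[x]) are x^3 + x + 5, each dividing the next. The characteristic polynomial is their product, x^3 + x + 5.

The rational canonical form is the block-diagonal matrix of companion matrices C(f_i):
R = [[0, 0, -5], [1, 0, -1], [0, 1, 0]].

Note the characteristic polynomial does not split into linear factors over ℚ, so A has no Jordan form over ℚ; the rational canonical form exists over any field.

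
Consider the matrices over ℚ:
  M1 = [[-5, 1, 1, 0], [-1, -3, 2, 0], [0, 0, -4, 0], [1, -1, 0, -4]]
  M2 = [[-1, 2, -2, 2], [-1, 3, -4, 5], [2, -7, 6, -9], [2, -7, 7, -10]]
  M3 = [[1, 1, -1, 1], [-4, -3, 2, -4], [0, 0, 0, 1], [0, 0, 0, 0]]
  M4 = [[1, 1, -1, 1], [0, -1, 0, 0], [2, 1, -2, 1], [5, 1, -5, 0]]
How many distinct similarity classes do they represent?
Characteristic polynomials: χ_{M1} = (x + 4)^4, χ_{M2} = x^2(x + 1)^2, χ_{M3} = x^2(x + 1)^2, χ_{M4} = x^2(x + 1)^2.

{M1}: invariant factors x + 4, (x + 4)^3.

{M2, M4}: invariant factors x + 1, x^2(x + 1).

{M3}: invariant factors x^2(x + 1)^2.

Matrices are similar if and only if their invariant-factor lists agree; the partition into similarity classes is {M1}, {M2, M4}, {M3}.

3 classes: {M1}, {M2, M4}, {M3}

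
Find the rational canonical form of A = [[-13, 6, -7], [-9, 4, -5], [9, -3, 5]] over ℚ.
The invariant factors of A (the non-unit diagonal entries of the Smith normal form of xI - A over ℚ[x]) are (x + 1)^2(x + 2), each dividing the next. The characteristic polynomial is their product, (x + 1)^2(x + 2).

The rational canonical form is the block-diagonal matrix of companion matrices C(f_i):
R = [[0, 0, -2], [1, 0, -5], [0, 1, -4]].

R = [[0, 0, -2], [1, 0, -5], [0, 1, -4]]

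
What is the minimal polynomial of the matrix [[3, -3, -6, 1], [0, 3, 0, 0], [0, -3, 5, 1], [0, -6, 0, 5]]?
The characteristic polynomial factors as (x - 5)^2(x - 3)^2. The minimal polynomial is ∏(x - λ)^{k_λ} where k_λ is the size of the largest Jordan block at λ.

For λ = 3: rank(A - 3I) = 2, and the largest Jordan block has size 1 (the smallest k with rank((A - 3I)^k) = rank((A - 3I)^(k+1))).
For λ = 5: rank(A - 5I) = 3, and the largest Jordan block has size 2 (the smallest k with rank((A - 5I)^k) = rank((A - 5I)^(k+1))).

So m_A(x) = (x - 5)^2(x - 3).

m_A(x) = (x - 5)^2(x - 3)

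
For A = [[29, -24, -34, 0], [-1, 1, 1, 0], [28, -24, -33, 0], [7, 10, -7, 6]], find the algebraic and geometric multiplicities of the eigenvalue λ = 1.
algebraic multiplicity 2, geometric multiplicity 1

The characteristic polynomial is (x - 6)(x - 1)^2(x + 5), so the factor x - 1 appears with exponent 2: the algebraic multiplicity is 2.

rank(A - I) = 3, so the eigenspace has dimension 4 - 3 = 1: the geometric multiplicity is 1.

Since 1 < 2, A is not diagonalizable.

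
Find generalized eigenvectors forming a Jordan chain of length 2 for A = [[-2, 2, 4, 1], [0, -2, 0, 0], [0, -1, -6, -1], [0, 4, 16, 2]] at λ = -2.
We seek v_1 ∈ ker((A + 2I)^2) \ ker(A + 2I), then set v_{i+1} = (A + 2I) v_i.

One such chain is v_1 = [[0, 1, -5, 18]]^T, v_2 = [[0, 0, 1, -4]]^T. Check: (A + 2I) v_2 = [[0, 0, 0, 0]]^T = 0.

v_1 = [[0, 1, -5, 18]]^T, v_2 = [[0, 0, 1, -4]]^T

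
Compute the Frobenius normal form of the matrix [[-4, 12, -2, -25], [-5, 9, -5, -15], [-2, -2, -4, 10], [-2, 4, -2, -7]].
R = [[0, -2, 0, 0], [1, -3, 0, 0], [0, 0, 0, -2], [0, 0, 1, -3]]

The invariant factors of A (the non-unit diagonal entries of the Smith normal form of xI - A over ℚ[x]) are (x + 1)(x + 2), (x + 1)(x + 2), each dividing the next. The characteristic polynomial is their product, (x + 1)^2(x + 2)^2.

The rational canonical form is the block-diagonal matrix of companion matrices C(f_i):
R = [[0, -2, 0, 0], [1, -3, 0, 0], [0, 0, 0, -2], [0, 0, 1, -3]].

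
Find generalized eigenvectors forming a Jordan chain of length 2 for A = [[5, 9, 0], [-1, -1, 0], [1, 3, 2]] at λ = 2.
v_1 = [[-5, 2, -3]]^T, v_2 = [[3, -1, 1]]^T

We seek v_1 ∈ ker((A - 2I)^2) \ ker(A - 2I), then set v_{i+1} = (A - 2I) v_i.

One such chain is v_1 = [[-5, 2, -3]]^T, v_2 = [[3, -1, 1]]^T. Check: (A - 2I) v_2 = [[0, 0, 0]]^T = 0.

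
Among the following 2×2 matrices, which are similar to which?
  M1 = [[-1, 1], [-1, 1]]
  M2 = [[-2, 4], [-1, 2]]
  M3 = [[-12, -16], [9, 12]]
1 class: {M1, M2, M3}

Characteristic polynomials: χ_{M1} = x^2, χ_{M2} = x^2, χ_{M3} = x^2.

{M1, M2, M3}: invariant factors x^2.

Matrices are similar if and only if their invariant-factor lists agree; the partition into similarity classes is {M1, M2, M3}.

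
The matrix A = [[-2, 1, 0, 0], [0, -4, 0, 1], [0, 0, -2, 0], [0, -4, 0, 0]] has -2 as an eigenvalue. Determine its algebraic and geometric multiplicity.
The characteristic polynomial is (x + 2)^4, so the factor x + 2 appears with exponent 4: the algebraic multiplicity is 4.

rank(A + 2I) = 2, so the eigenspace has dimension 4 - 2 = 2: the geometric multiplicity is 2.

Since 2 < 4, A is not diagonalizable.

algebraic multiplicity 4, geometric multiplicity 2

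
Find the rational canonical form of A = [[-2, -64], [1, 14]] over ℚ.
R = [[0, -36], [1, 12]]

The invariant factors of A (the non-unit diagonal entries of the Smith normal form of xI - A over ℚ[x]) are (x - 6)^2, each dividing the next. The characteristic polynomial is their product, (x - 6)^2.

The rational canonical form is the block-diagonal matrix of companion matrices C(f_i):
R = [[0, -36], [1, 12]].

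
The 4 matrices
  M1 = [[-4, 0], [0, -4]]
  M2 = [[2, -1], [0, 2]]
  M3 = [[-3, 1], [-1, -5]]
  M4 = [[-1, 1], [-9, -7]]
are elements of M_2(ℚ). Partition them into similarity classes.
3 classes: {M1}, {M2}, {M3, M4}

Characteristic polynomials: χ_{M1} = (x + 4)^2, χ_{M2} = (x - 2)^2, χ_{M3} = (x + 4)^2, χ_{M4} = (x + 4)^2.

{M1}: invariant factors x + 4, x + 4.

{M2}: invariant factors (x - 2)^2.

{M3, M4}: invariant factors (x + 4)^2.

Matrices are similar if and only if their invariant-factor lists agree; the partition into similarity classes is {M1}, {M2}, {M3, M4}.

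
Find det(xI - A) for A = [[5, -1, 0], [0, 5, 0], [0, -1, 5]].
xI - A = [[x - 5, 1, 0], [0, x - 5, 0], [0, 1, x - 5]].

Expanding det(xI - A) along the first row:
det(xI - A) = + (x - 5)·det([[x - 5, 0], [1, x - 5]]) - (1)·det([[0, 0], [0, x - 5]]) + (0)·det([[0, x - 5], [0, 1]]).

Evaluating gives χ_A(x) = x^3 - 15x^2 + 75x - 125 = (x - 5)^3.

χ_A(x) = (x - 5)^3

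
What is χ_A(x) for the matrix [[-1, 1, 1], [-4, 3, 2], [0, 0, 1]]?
xI - A = [[x + 1, -1, -1], [4, x - 3, -2], [0, 0, x - 1]].

Expanding det(xI - A) along the first row:
det(xI - A) = + (x + 1)·det([[x - 3, -2], [0, x - 1]]) - (-1)·det([[4, -2], [0, x - 1]]) + (-1)·det([[4, x - 3], [0, 0]]).

Evaluating gives χ_A(x) = x^3 - 3x^2 + 3x - 1 = (x - 1)^3.

χ_A(x) = (x - 1)^3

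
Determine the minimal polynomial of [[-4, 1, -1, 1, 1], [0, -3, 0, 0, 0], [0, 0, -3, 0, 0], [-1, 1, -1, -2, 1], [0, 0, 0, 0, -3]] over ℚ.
The characteristic polynomial factors as (x + 3)^5. The minimal polynomial is ∏(x - λ)^{k_λ} where k_λ is the size of the largest Jordan block at λ.

For λ = -3: rank(A + 3I) = 1, and the largest Jordan block has size 2 (the smallest k with rank((A + 3I)^k) = rank((A + 3I)^(k+1))).

So m_A(x) = (x + 3)^2.

m_A(x) = (x + 3)^2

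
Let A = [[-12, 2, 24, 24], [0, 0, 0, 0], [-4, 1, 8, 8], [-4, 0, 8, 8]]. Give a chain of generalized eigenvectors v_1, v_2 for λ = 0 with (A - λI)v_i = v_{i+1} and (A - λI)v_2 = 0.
v_1 = [[2, 1, 0, 1]]^T, v_2 = [[2, 0, 1, 0]]^T

We seek v_1 ∈ ker(A^2) \ ker(A), then set v_{i+1} = A v_i.

One such chain is v_1 = [[2, 1, 0, 1]]^T, v_2 = [[2, 0, 1, 0]]^T. Check: A v_2 = [[0, 0, 0, 0]]^T = 0.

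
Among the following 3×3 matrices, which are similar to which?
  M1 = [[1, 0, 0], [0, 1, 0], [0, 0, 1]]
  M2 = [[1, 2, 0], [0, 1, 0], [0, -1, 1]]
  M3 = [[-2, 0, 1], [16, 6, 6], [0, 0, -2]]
3 classes: {M1}, {M2}, {M3}

Characteristic polynomials: χ_{M1} = (x - 1)^3, χ_{M2} = (x - 1)^3, χ_{M3} = (x - 6)(x + 2)^2.

{M1}: invariant factors x - 1, x - 1, x - 1.

{M2}: invariant factors x - 1, (x - 1)^2.

{M3}: invariant factors (x - 6)(x + 2)^2.

Matrices are similar if and only if their invariant-factor lists agree; the partition into similarity classes is {M1}, {M2}, {M3}.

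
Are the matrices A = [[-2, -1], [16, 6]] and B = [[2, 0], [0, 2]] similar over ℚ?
No.

Both have characteristic polynomial (x - 2)^2, but the minimal polynomial of A is (x - 2)^2 while the minimal polynomial of B is x - 2. The minimal polynomial is a similarity invariant, so A and B are not similar.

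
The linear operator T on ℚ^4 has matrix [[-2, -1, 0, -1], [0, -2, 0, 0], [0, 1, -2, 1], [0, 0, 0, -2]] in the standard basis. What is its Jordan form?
The characteristic polynomial is det(xI - A) = (x + 2)^4, so the eigenvalues are -2 (algebraic multiplicity 4).

For λ = -2: rank(A + 2I) = 1, rank((A + 2I)^2) = 0. The eigenspace has dimension 4 - 1 = 3, so there are 3 Jordan blocks; the rank sequence gives block sizes [2, 1, 1].

Assembling the blocks gives the Jordan form J above.

J = [[-2, 1, 0, 0], [0, -2, 0, 0], [0, 0, -2, 0], [0, 0, 0, -2]]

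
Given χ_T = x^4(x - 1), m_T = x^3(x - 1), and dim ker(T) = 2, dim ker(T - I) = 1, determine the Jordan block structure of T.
Jordan blocks: (0, 3), (0, 1), (1, 1)

λ = 0: algebraic multiplicity 4 (exponent in χ_T), largest block size 3 (exponent in m_T), 2 blocks (geometric multiplicity). These force block sizes [3, 1].
λ = 1: algebraic multiplicity 1 (exponent in χ_T), largest block size 1 (exponent in m_T), 1 block (geometric multiplicity). This forces block sizes [1].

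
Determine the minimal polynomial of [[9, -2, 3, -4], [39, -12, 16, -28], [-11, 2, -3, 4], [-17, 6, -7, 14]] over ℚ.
The characteristic polynomial factors as (x - 2)^4. The minimal polynomial is ∏(x - λ)^{k_λ} where k_λ is the size of the largest Jordan block at λ.

For λ = 2: rank(A - 2I) = 2, and the largest Jordan block has size 3 (the smallest k with rank((A - 2I)^k) = rank((A - 2I)^(k+1))).

So m_A(x) = (x - 2)^3.

m_A(x) = (x - 2)^3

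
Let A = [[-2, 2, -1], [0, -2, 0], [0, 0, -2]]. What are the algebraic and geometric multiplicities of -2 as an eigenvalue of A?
algebraic multiplicity 3, geometric multiplicity 2

The characteristic polynomial is (x + 2)^3, so the factor x + 2 appears with exponent 3: the algebraic multiplicity is 3.

rank(A + 2I) = 1, so the eigenspace has dimension 3 - 1 = 2: the geometric multiplicity is 2.

Since 2 < 3, A is not diagonalizable.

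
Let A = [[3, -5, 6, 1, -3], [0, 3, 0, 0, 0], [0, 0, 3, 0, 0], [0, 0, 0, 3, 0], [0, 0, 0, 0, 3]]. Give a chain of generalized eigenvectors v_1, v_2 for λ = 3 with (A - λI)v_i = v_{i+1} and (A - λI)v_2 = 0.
We seek v_1 ∈ ker((A - 3I)^2) \ ker(A - 3I), then set v_{i+1} = (A - 3I) v_i.

One such chain is v_1 = [[0, 1, 0, 0, -2]]^T, v_2 = [[1, 0, 0, 0, 0]]^T. Check: (A - 3I) v_2 = [[0, 0, 0, 0, 0]]^T = 0.

v_1 = [[0, 1, 0, 0, -2]]^T, v_2 = [[1, 0, 0, 0, 0]]^T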